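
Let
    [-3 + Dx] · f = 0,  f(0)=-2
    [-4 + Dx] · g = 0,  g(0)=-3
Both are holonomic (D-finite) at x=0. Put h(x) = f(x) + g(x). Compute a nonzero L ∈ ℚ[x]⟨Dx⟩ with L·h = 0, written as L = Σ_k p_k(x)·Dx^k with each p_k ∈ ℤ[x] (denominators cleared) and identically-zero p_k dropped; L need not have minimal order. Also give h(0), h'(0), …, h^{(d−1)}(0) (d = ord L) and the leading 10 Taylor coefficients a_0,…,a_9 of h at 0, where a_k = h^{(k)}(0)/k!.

f: a_k = -2, -6, -9, -9, -27/4, -81/20, -81/40, -243/280, -729/2240, -243/2240, …
g: a_k = -3, -12, -24, -32, -32, -128/5, -256/15, -1024/105, -512/105, -2048/945, …
Sum ⇒ L₀ = lclm(L_f,L_g) in ℚ(x)⟨Dx⟩.
L = 12 - 7·Dx + Dx^2  (order 2).
h: a_k = -5, -18, -33, -41, -155/4, -593/20, -2291/120, -8921/840, -6991/1344, -137633/60480, …
ICs: h(0) = -5, h′(0) = -18.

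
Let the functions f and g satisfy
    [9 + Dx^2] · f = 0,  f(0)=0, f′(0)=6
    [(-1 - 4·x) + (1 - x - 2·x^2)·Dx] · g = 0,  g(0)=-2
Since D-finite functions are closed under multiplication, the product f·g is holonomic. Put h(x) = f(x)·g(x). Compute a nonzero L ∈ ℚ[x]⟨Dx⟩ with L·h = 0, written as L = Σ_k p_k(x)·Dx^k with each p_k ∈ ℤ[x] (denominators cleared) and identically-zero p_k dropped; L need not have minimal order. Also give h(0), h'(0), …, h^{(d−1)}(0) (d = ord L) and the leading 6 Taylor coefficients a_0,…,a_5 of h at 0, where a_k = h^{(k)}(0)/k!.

f: a_k = 0, 6, 0, -9, 0, 81/20, …
g: a_k = -2, -2, -6, -10, -22, -42, …
f·g: L₀ = L_f ⊗_s L_g, ord ≤ 2·1.
L = (-5 + 9·x + 18·x^2) + (2 + 8·x)·Dx + (-1 + x + 2·x^2)·Dx^2  (order 2).
h: a_k = 0, -12, -12, -18, -42, -861/10, …
ICs: h(0) = 0, h′(0) = -12.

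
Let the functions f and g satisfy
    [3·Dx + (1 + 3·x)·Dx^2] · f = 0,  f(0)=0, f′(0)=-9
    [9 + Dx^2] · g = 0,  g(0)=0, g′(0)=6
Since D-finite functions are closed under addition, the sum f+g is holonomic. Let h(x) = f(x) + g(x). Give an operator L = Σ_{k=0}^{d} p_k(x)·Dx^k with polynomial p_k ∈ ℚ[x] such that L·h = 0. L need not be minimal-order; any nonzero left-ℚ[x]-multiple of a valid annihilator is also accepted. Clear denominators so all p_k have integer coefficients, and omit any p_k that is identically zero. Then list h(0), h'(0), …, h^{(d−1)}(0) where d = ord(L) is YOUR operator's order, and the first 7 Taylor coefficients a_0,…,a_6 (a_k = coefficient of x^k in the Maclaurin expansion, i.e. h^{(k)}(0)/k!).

L = (63 + 54·x + 81·x^2)·Dx + (9 + 45·x + 81·x^2 + 81·x^3)·Dx^2 + (7 + 6·x + 9·x^2)·Dx^3 + (1 + 5·x + 9·x^2 + 9·x^3)·Dx^4  (order 4).
h: a_k = 0, -3, 27/2, -36, 243/4, -567/4, 729/2, …
ICs: h(0) = 0, h′(0) = -3, h′′(0) = 27, h′′′(0) = -216.

f: a_k = 0, -9, 27/2, -27, 243/4, -729/5, 729/2, …
g: a_k = 0, 6, 0, -9, 0, 81/20, 0, …
Sum ⇒ L₀ = lclm(L_f,L_g) in ℚ(x)⟨Dx⟩.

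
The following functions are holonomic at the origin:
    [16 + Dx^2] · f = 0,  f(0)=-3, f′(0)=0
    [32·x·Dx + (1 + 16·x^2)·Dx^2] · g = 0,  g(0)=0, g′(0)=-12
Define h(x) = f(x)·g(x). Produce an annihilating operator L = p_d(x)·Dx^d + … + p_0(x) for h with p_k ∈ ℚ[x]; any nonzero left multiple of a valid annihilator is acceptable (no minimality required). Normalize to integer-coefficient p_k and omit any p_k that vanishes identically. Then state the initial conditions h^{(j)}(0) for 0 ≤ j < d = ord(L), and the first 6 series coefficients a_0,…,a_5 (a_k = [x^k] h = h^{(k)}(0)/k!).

f: a_k = -3, 0, 24, 0, -32, 0, …
g: a_k = 0, -12, 0, 64, 0, -3072/5, …
h₀=f·g: eliminate ⇒ L₀, order ≤ 2·2.
L = (1280 + 53248·x^2 + 360448·x^4 + 2097152·x^6 + 8388608·x^8) + (1536·x + 40960·x^3 + 393216·x^5 + 2097152·x^7)·Dx + (96 + 4096·x^2 + 36864·x^4 + 262144·x^6 + 1048576·x^8)·Dx^2 + (96·x + 2560·x^3 + 24576·x^5 + 131072·x^7)·Dx^3 + (1 + 48·x^2 + 896·x^4 + 8192·x^6 + 32768·x^8)·Dx^4  (order 4).
h: a_k = 0, 36, 0, -480, 0, 18816/5, …
ICs: h(0) = 0, h′(0) = 36, h′′(0) = 0, h′′′(0) = -2880.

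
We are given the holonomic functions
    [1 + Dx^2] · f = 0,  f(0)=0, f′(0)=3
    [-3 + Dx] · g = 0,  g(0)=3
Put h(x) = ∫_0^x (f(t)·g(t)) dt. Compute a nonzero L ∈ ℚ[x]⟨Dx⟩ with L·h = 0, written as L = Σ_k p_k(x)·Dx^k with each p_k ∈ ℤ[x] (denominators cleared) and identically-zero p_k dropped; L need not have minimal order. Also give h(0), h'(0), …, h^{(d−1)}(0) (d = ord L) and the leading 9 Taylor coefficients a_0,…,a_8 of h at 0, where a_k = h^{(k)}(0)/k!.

L = 10·Dx - 6·Dx^2 + Dx^3  (order 3).
h: a_k = 0, 0, 9/2, 9, 39/4, 36/5, 79/20, 117/70, 307/560, …
ICs: h(0) = 0, h′(0) = 0, h′′(0) = 9.

f: a_k = 0, 3, 0, -1/2, 0, 1/40, 0, -1/1680, 0, …
g: a_k = 3, 9, 27/2, 27/2, 81/8, 243/40, 243/80, 729/560, 2187/4480, …
Product ⇒ symmetric product L₀, ord ≤ 2.
Integrate: L := L₀·Dx.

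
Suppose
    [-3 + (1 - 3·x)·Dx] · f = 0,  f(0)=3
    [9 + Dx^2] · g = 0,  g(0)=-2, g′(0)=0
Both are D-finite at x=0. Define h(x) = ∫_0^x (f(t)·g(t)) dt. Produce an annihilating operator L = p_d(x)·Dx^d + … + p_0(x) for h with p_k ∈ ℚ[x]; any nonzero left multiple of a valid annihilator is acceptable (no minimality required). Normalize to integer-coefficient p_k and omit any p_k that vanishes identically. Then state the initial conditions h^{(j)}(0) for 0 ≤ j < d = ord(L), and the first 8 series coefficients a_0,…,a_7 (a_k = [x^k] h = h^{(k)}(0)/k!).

L = (-9 + 27·x)·Dx + 6·Dx^2 + (-1 + 3·x)·Dx^3  (order 3).
h: a_k = 0, -6, -9, -9, -81/4, -1053/20, -1053/8, -94527/280, …
ICs: h(0) = 0, h′(0) = -6, h′′(0) = -18.

f: a_k = 3, 9, 27, 81, 243, 729, 2187, 6561, …
g: a_k = -2, 0, 9, 0, -27/4, 0, 81/40, 0, …
Product ⇒ symmetric product L₀, ord ≤ 2.
Integrate: L := L₀·Dx.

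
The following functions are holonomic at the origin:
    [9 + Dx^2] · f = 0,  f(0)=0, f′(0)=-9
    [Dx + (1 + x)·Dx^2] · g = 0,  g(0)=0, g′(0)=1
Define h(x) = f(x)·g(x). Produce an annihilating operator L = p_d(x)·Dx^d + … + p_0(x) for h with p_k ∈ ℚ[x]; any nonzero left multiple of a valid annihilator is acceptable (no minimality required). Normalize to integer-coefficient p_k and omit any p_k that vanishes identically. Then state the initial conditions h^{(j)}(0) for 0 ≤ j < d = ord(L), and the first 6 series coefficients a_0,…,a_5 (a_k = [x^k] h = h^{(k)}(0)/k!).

f: a_k = 0, -9, 0, 27/2, 0, -243/40, …
g: a_k = 0, 1, -1/2, 1/3, -1/4, 1/5, …
f·g: L₀ = L_f ⊗_s L_g, ord ≤ 2·2.
L = (2493 + 10854·x + 17091·x^2 + 11664·x^3 + 2916·x^4) + (612 + 1908·x + 1944·x^2 + 648·x^3)·Dx + (592 + 2484·x + 3834·x^2 + 2592·x^3 + 648·x^4)·Dx^2 + (68 + 212·x + 216·x^2 + 72·x^3)·Dx^3 + (35 + 142·x + 215·x^2 + 144·x^3 + 36·x^4)·Dx^4  (order 4).
h: a_k = 0, 0, -9, 9/2, 21/2, -9/2, …
ICs: h(0) = 0, h′(0) = 0, h′′(0) = -18, h′′′(0) = 27.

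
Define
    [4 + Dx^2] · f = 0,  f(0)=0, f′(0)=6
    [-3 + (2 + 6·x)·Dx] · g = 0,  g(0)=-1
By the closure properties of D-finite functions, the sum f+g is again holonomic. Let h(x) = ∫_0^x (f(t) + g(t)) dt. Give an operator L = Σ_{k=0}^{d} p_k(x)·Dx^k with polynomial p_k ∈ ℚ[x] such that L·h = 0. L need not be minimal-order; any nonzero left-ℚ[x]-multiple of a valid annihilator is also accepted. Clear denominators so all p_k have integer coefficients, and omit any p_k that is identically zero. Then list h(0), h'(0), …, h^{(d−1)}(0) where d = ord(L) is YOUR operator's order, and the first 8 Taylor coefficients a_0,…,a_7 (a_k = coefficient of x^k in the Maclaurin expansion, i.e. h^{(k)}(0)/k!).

L = (-516 - 1152·x - 1728·x^2)·Dx + (56 + 936·x + 3456·x^2 + 3456·x^3)·Dx^2 + (-129 - 288·x - 432·x^2)·Dx^3 + (14 + 234·x + 864·x^2 + 864·x^3)·Dx^4  (order 4).
h: a_k = 0, -1, 9/4, 3/8, -91/64, 81/128, -7481/7680, 2187/1024, …
ICs: h(0) = 0, h′(0) = -1, h′′(0) = 9/2, h′′′(0) = 9/4.

f: a_k = 0, 6, 0, -4, 0, 4/5, 0, -8/105, …
g: a_k = -1, -3/2, 9/8, -27/16, 405/128, -1701/256, 15309/1024, -72171/2048, …
Weyl lclm of L_f,L_g ⇒ L₀ (ord ≤ 3).
Integrate: L := L₀·Dx.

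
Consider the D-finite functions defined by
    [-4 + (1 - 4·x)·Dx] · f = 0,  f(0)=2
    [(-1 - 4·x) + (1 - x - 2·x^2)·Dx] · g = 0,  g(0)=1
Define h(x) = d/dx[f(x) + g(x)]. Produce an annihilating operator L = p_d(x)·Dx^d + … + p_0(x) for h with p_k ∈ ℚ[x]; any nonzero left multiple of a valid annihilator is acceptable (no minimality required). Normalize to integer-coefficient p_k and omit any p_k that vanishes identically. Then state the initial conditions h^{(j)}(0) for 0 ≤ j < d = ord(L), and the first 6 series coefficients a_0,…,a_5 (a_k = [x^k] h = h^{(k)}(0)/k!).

L = (168 + 192·x + 1728·x^2 - 768·x^3 + 768·x^4) + (-33 - 144·x + 264·x^2 + 1056·x^3 - 576·x^4 + 768·x^5)·Dx + (1 + 13·x - 100·x^2 + 120·x^3 + 40·x^4 - 64·x^5 + 128·x^6)·Dx^2  (order 2).
h: a_k = 9, 70, 399, 2092, 10345, 49410, …
ICs: h(0) = 9, h′(0) = 70.

f: a_k = 2, 8, 32, 128, 512, 2048, …
g: a_k = 1, 1, 3, 5, 11, 21, …
h₀=f+g: left-lcm gives L₀, ord ≤ 2.
h=h₀': d/dx-closure on L₀ ⇒ L.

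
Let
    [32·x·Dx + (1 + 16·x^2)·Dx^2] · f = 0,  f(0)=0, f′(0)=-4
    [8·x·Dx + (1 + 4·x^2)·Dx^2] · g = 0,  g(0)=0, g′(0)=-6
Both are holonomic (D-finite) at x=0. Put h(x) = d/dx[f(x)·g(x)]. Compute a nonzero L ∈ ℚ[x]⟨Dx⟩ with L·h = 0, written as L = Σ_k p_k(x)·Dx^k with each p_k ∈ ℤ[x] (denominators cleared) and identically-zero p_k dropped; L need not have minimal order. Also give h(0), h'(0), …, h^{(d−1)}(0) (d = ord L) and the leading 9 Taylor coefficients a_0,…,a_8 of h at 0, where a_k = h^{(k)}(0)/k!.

L = (-1536·x - 51200·x^3 - 262144·x^5 + 655360·x^7 + 6291456·x^9) + (-80 - 6592·x^2 - 92160·x^4 - 229376·x^6 + 2293760·x^8 + 9437184·x^10)·Dx + (-160·x - 4480·x^3 - 30720·x^5 + 69632·x^7 + 1310720·x^9 + 3145728·x^11)·Dx^2 + (-1 - 40·x^2 - 464·x^4 + 29696·x^8 + 163840·x^10 + 262144·x^12)·Dx^3  (order 3).
h: a_k = 0, 48, 0, -640, 0, 44288/5, 0, -913408/7, 0, …
ICs: h(0) = 0, h′(0) = 48, h′′(0) = 0.

f: a_k = 0, -4, 0, 64/3, 0, -1024/5, 0, 16384/7, 0, …
g: a_k = 0, -6, 0, 8, 0, -96/5, 0, 384/7, 0, …
h₀=f·g: eliminate ⇒ L₀, order ≤ 2·2.
Differentiate: ansatz ord ≤ ord L₀ ⇒ L.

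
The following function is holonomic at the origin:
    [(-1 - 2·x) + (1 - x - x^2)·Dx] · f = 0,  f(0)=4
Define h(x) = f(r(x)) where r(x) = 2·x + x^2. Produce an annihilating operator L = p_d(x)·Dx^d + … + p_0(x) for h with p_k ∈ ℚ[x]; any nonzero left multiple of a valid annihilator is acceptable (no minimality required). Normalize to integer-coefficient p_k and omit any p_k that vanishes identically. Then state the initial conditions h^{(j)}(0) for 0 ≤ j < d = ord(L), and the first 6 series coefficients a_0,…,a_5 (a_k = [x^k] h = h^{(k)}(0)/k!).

L = (2 + 10·x + 12·x^2 + 4·x^3) + (-1 + 2·x + 5·x^2 + 4·x^3 + x^4)·Dx  (order 1).
h: a_k = 4, 8, 36, 128, 472, 1736, …
ICs: h(0) = 4.

f: a_k = 4, 4, 8, 12, 20, 32, …
L₀ from L_f via x↦r, Dx↦r'^{-1}Dx.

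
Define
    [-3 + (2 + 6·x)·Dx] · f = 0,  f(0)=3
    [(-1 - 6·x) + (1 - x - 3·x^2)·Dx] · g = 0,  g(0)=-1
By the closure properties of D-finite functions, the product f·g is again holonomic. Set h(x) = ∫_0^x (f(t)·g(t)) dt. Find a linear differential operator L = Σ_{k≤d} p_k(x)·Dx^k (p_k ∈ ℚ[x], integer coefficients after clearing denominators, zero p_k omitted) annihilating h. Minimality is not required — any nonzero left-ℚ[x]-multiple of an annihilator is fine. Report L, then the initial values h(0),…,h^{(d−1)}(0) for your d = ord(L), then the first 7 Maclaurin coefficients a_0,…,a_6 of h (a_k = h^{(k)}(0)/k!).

f: a_k = 3, 9/2, -27/8, 81/16, -1215/128, 5103/256, -45927/1024, …
g: a_k = -1, -1, -4, -7, -19, -40, -97, …
h₀=f·g: eliminate ⇒ L₀, order ≤ 1·1.
h=∫h₀ ⇒ L = L₀·Dx.
L = (5 + 15·x + 27·x^2)·Dx + (-2 - 4·x + 12·x^2 + 18·x^3)·Dx^2  (order 2).
h: a_k = 0, -3, -15/4, -35/8, -651/64, -9033/640, -18139/512, …
ICs: h(0) = 0, h′(0) = -3.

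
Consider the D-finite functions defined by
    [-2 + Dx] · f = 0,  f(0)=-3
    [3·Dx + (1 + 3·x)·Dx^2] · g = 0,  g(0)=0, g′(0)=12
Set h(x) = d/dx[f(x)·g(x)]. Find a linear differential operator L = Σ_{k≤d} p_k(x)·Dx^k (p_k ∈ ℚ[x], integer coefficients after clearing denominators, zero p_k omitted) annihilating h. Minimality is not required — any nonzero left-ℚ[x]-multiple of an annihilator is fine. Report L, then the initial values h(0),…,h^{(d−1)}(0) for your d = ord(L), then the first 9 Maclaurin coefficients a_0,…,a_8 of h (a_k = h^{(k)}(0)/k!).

f: a_k = -3, -6, -6, -4, -2, -4/5, -4/15, -8/105, -2/105, …
g: a_k = 0, 12, -18, 36, -81, 972/5, -486, 8748/7, -6561/2, …
f·g: L₀ = L_f ⊗_s L_g, ord ≤ 1·2.
h=h₀': d/dx-closure on L₀ ⇒ L.
L = (20 - 24·x + 72·x^2) + (-8 + 6·x - 72·x^2)·Dx + (-1 + 3·x + 18·x^2)·Dx^2  (order 2).
h: a_k = -36, -36, -216, 348, -1326, 3960, -60772/5, 184748/5, -3921039/35, …
ICs: h(0) = -36, h′(0) = -36.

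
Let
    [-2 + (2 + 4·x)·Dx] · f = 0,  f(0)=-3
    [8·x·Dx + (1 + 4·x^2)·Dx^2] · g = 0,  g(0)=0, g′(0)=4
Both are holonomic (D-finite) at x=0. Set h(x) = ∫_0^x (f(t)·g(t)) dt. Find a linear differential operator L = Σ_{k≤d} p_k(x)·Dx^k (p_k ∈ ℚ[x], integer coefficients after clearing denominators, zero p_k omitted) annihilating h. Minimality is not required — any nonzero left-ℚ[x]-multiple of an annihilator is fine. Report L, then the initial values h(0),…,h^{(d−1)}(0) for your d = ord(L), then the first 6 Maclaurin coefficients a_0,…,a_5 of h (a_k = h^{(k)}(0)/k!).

L = (3 - 8·x - 4·x^2)·Dx + (-2 + 4·x + 24·x^2 + 16·x^3)·Dx^2 + (1 + 4·x + 8·x^2 + 16·x^3 + 16·x^4)·Dx^3  (order 3).
h: a_k = 0, 0, -6, -4, 11/2, 2, …
ICs: h(0) = 0, h′(0) = 0, h′′(0) = -12.

f: a_k = -3, -3, 3/2, -3/2, 15/8, -21/8, …
g: a_k = 0, 4, 0, -16/3, 0, 64/5, …
Product ⇒ symmetric product L₀, ord ≤ 2.
h=∫₀ˣh₀: take L = L₀·Dx.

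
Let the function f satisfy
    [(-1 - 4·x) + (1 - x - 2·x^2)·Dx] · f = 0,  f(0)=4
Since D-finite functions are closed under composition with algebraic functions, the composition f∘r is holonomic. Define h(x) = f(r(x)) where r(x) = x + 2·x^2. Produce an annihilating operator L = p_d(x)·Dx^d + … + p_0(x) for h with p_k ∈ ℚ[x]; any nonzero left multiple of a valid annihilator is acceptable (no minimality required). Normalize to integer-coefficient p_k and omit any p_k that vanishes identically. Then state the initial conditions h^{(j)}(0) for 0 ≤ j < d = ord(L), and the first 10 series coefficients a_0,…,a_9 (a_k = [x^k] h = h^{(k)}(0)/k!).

f: a_k = 4, 4, 12, 20, 44, 84, 172, 340, 684, 1364, …
f∘r: x↦r, Dx↦Dx/r' in L_f ⇒ L₀.
L = (1 + 8·x + 24·x^2 + 32·x^3) + (-1 + x + 4·x^2 + 8·x^3 + 8·x^4)·Dx  (order 1).
h: a_k = 4, 4, 20, 68, 212, 676, 2228, 7172, 23188, 75108, …
ICs: h(0) = 4.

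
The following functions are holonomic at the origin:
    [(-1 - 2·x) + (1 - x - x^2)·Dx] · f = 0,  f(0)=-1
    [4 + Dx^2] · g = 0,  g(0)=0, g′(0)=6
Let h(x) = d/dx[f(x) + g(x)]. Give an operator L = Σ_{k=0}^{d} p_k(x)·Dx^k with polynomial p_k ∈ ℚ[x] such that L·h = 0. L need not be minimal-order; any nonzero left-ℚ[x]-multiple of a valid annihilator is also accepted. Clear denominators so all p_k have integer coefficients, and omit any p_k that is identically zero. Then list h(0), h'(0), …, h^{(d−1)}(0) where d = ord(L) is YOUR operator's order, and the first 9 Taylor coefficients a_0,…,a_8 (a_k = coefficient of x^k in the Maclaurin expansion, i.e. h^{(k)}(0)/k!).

f: a_k = -1, -1, -2, -3, -5, -8, -13, -21, -34, …
g: a_k = 0, 6, 0, -4, 0, 4/5, 0, -8/105, 0, …
L₀ := lclm(L_f,L_g); ord L₀ ≤ 1+2.
Derive L from L₀ (diff closure).
L = (272 + 704·x + 880·x^2 + 400·x^3 + 320·x^4 + 144·x^5 + 48·x^6) + (-44 - 52·x + 108·x^2 + 80·x^3 + 40·x^4 + 72·x^5 + 56·x^6 + 16·x^7)·Dx + (68 + 176·x + 220·x^2 + 100·x^3 + 80·x^4 + 36·x^5 + 12·x^6)·Dx^2 + (-11 - 13·x + 27·x^2 + 20·x^3 + 10·x^4 + 18·x^5 + 14·x^6 + 4·x^7)·Dx^3  (order 3).
h: a_k = 5, -4, -21, -20, -36, -78, -2213/15, -272, -51971/105, …
ICs: h(0) = 5, h′(0) = -4, h′′(0) = -42.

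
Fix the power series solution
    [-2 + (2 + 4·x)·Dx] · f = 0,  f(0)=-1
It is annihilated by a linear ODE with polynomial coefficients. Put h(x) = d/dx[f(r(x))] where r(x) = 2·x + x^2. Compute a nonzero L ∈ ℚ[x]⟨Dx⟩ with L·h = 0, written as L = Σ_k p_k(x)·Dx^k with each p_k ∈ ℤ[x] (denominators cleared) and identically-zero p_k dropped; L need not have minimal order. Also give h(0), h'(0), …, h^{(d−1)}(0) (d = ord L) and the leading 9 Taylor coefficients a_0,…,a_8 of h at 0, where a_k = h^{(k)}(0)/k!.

L = -1 + (-1 - 5·x - 6·x^2 - 2·x^3)·Dx  (order 1).
h: a_k = -2, 2, -6, 18, -55, 171, -539, 1717, -22059/4, …
ICs: h(0) = -2.

f: a_k = -1, -1, 1/2, -1/2, 5/8, -7/8, 21/16, -33/16, 429/128, …
h₀=f(r): pull back L_f along r ⇒ L₀.
h=h₀': d/dx-closure on L₀ ⇒ L.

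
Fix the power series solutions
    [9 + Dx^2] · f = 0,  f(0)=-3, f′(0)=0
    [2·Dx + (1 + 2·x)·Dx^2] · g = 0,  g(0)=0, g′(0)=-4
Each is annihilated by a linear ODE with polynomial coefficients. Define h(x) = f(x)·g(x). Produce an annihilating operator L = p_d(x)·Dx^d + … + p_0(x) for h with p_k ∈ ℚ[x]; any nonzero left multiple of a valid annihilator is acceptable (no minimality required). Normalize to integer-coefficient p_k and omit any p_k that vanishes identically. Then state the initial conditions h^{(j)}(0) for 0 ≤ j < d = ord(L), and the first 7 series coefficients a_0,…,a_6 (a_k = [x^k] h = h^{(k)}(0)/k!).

L = (63 + 1053·x + 3969·x^2 + 5832·x^3 + 2916·x^4) + (63 + 450·x + 972·x^2 + 648·x^3)·Dx + (25 + 270·x + 918·x^2 + 1296·x^3 + 648·x^4)·Dx^2 + (7 + 50·x + 108·x^2 + 72·x^3)·Dx^3 + (2 + 17·x + 53·x^2 + 72·x^3 + 36·x^4)·Dx^4  (order 4).
h: a_k = 0, 12, -12, -38, 30, 69/10, 7/2, …
ICs: h(0) = 0, h′(0) = 12, h′′(0) = -24, h′′′(0) = -228.

f: a_k = -3, 0, 27/2, 0, -81/8, 0, 243/80, …
g: a_k = 0, -4, 4, -16/3, 8, -64/5, 64/3, …
h₀=f·g: eliminate ⇒ L₀, order ≤ 2·2.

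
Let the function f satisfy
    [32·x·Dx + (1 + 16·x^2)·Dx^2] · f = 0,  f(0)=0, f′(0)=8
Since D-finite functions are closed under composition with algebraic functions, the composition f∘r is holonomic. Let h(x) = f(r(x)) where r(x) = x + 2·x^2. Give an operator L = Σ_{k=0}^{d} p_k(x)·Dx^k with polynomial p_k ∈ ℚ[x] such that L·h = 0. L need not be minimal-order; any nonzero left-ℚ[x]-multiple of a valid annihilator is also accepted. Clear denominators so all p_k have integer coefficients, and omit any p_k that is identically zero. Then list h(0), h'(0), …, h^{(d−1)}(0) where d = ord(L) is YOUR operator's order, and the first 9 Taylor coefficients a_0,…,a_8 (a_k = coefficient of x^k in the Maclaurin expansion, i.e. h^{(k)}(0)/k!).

L = (-4 + 32·x + 256·x^2 + 768·x^3 + 768·x^4)·Dx + (1 + 4·x + 16·x^2 + 128·x^3 + 320·x^4 + 256·x^5)·Dx^2  (order 2).
h: a_k = 0, 8, 16, -128/3, -256, -512/5, 11264/3, 81920/7, -32768, …
ICs: h(0) = 0, h′(0) = 8.

f: a_k = 0, 8, 0, -128/3, 0, 2048/5, 0, -32768/7, 0, …
Substitute x→r, Dx→(1/r')Dx; clear ⇒ L₀.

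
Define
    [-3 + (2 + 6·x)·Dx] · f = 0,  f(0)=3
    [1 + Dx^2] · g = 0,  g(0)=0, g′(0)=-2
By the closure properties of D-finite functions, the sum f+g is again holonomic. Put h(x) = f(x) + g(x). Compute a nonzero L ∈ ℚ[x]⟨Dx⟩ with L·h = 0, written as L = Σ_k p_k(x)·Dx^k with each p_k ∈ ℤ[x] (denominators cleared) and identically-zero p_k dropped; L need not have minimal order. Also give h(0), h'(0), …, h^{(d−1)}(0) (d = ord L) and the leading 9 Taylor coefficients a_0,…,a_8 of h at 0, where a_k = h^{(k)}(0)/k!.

L = (-93 - 72·x - 108·x^2) + (-10 + 18·x + 216·x^2 + 216·x^3)·Dx + (-93 - 72·x - 108·x^2)·Dx^2 + (-10 + 18·x + 216·x^2 + 216·x^3)·Dx^3  (order 3).
h: a_k = 3, 5/2, -27/8, 259/48, -1215/128, 76481/3840, -45927/1024, 68201851/645120, -8444007/32768, …
ICs: h(0) = 3, h′(0) = 5/2, h′′(0) = -27/4.

f: a_k = 3, 9/2, -27/8, 81/16, -1215/128, 5103/256, -45927/1024, 216513/2048, -8444007/32768, …
g: a_k = 0, -2, 0, 1/3, 0, -1/60, 0, 1/2520, 0, …
Weyl lclm of L_f,L_g ⇒ L₀ (ord ≤ 3).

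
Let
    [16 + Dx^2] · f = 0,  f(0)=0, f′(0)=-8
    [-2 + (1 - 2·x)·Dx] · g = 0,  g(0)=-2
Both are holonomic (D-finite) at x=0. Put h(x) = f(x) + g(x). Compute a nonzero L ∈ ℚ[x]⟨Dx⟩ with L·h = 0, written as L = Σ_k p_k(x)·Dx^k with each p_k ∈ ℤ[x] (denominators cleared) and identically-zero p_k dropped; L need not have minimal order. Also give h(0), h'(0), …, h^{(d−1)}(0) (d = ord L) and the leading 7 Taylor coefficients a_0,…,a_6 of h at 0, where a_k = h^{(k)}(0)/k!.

L = (-160 + 256·x - 256·x^2) + (48 - 224·x + 384·x^2 - 256·x^3)·Dx + (-10 + 16·x - 16·x^2)·Dx^2 + (3 - 14·x + 24·x^2 - 16·x^3)·Dx^3  (order 3).
h: a_k = -2, -12, -8, 16/3, -32, -1216/15, -128, …
ICs: h(0) = -2, h′(0) = -12, h′′(0) = -16.

f: a_k = 0, -8, 0, 64/3, 0, -256/15, 0, …
g: a_k = -2, -4, -8, -16, -32, -64, -128, …
L₀ := lclm(L_f,L_g); ord L₀ ≤ 2+1.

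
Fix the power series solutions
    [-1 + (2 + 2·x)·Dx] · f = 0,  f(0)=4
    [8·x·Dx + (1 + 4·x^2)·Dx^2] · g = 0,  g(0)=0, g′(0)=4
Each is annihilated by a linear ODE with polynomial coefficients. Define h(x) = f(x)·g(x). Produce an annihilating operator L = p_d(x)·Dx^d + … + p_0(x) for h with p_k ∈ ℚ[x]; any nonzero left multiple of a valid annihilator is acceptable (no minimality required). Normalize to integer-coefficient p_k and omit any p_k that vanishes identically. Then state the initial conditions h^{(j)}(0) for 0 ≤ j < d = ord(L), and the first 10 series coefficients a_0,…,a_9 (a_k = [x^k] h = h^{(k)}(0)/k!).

L = (3 - 16·x - 4·x^2) + (-4 + 28·x + 48·x^2 + 16·x^3)·Dx + (4 + 8·x + 20·x^2 + 32·x^3 + 16·x^4)·Dx^2  (order 2).
h: a_k = 0, 16, 8, -70/3, -29/3, 6389/120, 5929/240, -1022653/6720, -944407/13440, 60850925/129024, …
ICs: h(0) = 0, h′(0) = 16.

f: a_k = 4, 2, -1/2, 1/4, -5/32, 7/64, -21/256, 33/512, -429/8192, 715/16384, …
g: a_k = 0, 4, 0, -16/3, 0, 64/5, 0, -256/7, 0, 1024/9, …
Sym-product of L_f,L_g gives L₀ (≤ ord 2).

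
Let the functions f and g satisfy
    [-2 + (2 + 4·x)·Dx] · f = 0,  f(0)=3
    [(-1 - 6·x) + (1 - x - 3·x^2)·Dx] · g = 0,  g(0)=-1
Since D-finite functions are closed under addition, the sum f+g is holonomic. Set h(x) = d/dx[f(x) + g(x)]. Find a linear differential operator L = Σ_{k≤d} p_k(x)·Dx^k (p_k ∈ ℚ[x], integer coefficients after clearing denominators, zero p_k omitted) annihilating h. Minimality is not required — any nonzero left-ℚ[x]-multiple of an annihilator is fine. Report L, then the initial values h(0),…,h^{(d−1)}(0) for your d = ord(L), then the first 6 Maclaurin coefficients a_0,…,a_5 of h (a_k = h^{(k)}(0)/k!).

L = (-22 - 134·x - 312·x^2 - 324·x^3 - 270·x^4) + (-13 - 148·x - 565·x^2 - 1056·x^3 - 1251·x^4 - 810·x^5)·Dx + (3 + 16·x + 25·x^2 - 26·x^3 - 183·x^4 - 312·x^5 - 180·x^6)·Dx^2  (order 2).
h: a_k = 2, -11, -33/2, -167/2, -1495/8, -4845/8, …
ICs: h(0) = 2, h′(0) = -11.

f: a_k = 3, 3, -3/2, 3/2, -15/8, 21/8, …
g: a_k = -1, -1, -4, -7, -19, -40, …
Weyl lclm of L_f,L_g ⇒ L₀ (ord ≤ 2).
h₀' ⇒ L via d/dx closure of L₀.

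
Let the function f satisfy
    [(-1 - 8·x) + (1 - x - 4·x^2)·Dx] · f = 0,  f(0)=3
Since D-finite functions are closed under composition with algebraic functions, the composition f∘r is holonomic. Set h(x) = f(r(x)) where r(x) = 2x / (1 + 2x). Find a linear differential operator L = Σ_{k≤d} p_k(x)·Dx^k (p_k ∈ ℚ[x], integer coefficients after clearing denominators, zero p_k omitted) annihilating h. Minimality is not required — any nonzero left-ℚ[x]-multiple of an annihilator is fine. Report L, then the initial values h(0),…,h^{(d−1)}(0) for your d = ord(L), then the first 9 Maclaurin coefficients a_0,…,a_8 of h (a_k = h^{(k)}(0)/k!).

L = (2 + 36·x) + (-1 - 4·x + 12·x^2 + 32·x^3)·Dx  (order 1).
h: a_k = 3, 6, 48, 0, 768, -1536, 15360, -55296, 356352, …
ICs: h(0) = 3.

f: a_k = 3, 3, 15, 27, 87, 195, 543, 1323, 3495, …
f∘r: x↦r, Dx↦Dx/r' in L_f ⇒ L₀.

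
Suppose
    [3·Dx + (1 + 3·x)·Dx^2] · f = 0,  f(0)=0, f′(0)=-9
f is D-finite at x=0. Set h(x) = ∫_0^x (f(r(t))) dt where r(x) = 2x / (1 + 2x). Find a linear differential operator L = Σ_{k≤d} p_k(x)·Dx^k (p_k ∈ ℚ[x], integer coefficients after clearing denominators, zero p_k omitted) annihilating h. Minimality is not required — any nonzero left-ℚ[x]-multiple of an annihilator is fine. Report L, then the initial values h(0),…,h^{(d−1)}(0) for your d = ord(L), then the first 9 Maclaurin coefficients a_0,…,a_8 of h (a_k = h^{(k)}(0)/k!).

L = (10 + 32·x)·Dx^2 + (1 + 10·x + 16·x^2)·Dx^3  (order 3).
h: a_k = 0, 0, -9, 30, -126, 612, -16368/5, 18720, -786384/7, …
ICs: h(0) = 0, h′(0) = 0, h′′(0) = -18.

f: a_k = 0, -9, 27/2, -27, 243/4, -729/5, 729/2, -6561/7, 19683/8, …
L₀ from L_f via x↦r, Dx↦r'^{-1}Dx.
Integrate: L := L₀·Dx.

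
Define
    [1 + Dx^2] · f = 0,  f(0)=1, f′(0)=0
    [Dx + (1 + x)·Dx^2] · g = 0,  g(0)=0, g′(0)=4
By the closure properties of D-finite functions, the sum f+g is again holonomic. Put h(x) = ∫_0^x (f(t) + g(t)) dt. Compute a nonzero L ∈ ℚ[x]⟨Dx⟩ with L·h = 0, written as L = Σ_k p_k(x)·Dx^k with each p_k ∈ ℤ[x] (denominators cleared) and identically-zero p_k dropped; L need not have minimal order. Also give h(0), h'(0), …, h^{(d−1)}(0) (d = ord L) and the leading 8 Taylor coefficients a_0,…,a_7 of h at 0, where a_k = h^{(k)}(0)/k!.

f: a_k = 1, 0, -1/2, 0, 1/24, 0, -1/720, 0, …
g: a_k = 0, 4, -2, 4/3, -1, 4/5, -2/3, 4/7, …
h₀=f+g: left-lcm gives L₀, ord ≤ 4.
∫: right-multiply L₀ by Dx.
L = (7 + 2·x + x^2)·Dx^2 + (3 + 5·x + 3·x^2 + x^3)·Dx^3 + (7 + 2·x + x^2)·Dx^4 + (3 + 5·x + 3·x^2 + x^3)·Dx^5  (order 5).
h: a_k = 0, 1, 2, -5/6, 1/3, -23/120, 2/15, -481/5040, …
ICs: h(0) = 0, h′(0) = 1, h′′(0) = 4, h′′′(0) = -5, h′′′′(0) = 8.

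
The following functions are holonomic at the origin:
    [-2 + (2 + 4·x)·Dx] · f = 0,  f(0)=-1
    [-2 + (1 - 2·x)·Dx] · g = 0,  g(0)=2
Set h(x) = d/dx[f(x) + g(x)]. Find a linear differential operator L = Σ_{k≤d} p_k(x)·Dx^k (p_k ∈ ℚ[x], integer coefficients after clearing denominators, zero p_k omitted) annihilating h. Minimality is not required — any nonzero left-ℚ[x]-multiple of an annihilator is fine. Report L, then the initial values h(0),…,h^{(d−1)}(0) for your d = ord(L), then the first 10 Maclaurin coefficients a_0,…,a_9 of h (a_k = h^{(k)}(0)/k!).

L = (-36 - 24·x) + (-21 - 108·x - 84·x^2)·Dx + (5 + 6·x - 20·x^2 - 24·x^3)·Dx^2  (order 2).
h: a_k = 3, 17, 93/2, 261/2, 2525/8, 6207/8, 28441/16, 65965/16, 1173213/128, 2633595/128, …
ICs: h(0) = 3, h′(0) = 17.

f: a_k = -1, -1, 1/2, -1/2, 5/8, -7/8, 21/16, -33/16, 429/128, -715/128, …
g: a_k = 2, 4, 8, 16, 32, 64, 128, 256, 512, 1024, …
Sum ⇒ L₀ = lclm(L_f,L_g) in ℚ(x)⟨Dx⟩.
Derive L from L₀ (diff closure).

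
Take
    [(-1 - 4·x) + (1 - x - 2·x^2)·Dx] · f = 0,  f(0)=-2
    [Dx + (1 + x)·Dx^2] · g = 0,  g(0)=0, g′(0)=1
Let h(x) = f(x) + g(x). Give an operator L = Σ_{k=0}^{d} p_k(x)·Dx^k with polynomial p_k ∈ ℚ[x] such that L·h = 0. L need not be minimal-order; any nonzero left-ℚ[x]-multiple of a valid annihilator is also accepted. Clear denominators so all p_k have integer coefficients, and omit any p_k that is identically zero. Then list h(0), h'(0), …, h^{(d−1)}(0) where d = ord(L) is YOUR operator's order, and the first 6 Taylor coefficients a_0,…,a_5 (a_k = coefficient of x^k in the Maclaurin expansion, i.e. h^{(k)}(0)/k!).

L = (42 + 144·x + 144·x^2 + 96·x^3)·Dx + (28 + 172·x + 312·x^2 + 328·x^3 + 160·x^4)·Dx^2 + (-7 - 14·x + 5·x^2 + 56·x^3 + 76·x^4 + 32·x^5)·Dx^3  (order 3).
h: a_k = -2, -1, -13/2, -29/3, -89/4, -209/5, …
ICs: h(0) = -2, h′(0) = -1, h′′(0) = -13.

f: a_k = -2, -2, -6, -10, -22, -42, …
g: a_k = 0, 1, -1/2, 1/3, -1/4, 1/5, …
h₀=f+g: left-lcm gives L₀, ord ≤ 3.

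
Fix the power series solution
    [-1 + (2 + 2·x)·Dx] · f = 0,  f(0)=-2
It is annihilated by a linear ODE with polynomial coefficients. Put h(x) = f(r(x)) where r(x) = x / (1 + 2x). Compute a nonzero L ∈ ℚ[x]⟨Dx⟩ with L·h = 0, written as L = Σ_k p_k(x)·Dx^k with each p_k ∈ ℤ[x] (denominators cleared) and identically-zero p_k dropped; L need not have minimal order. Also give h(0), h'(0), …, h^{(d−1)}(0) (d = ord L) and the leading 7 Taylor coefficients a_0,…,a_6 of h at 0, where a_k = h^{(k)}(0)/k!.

L = -1 + (2 + 10·x + 12·x^2)·Dx  (order 1).
h: a_k = -2, -1, 9/4, -41/8, 757/64, -3543/128, 33645/512, …
ICs: h(0) = -2.

f: a_k = -2, -1, 1/4, -1/8, 5/64, -7/128, 21/512, …
f∘r: x↦r, Dx↦Dx/r' in L_f ⇒ L₀.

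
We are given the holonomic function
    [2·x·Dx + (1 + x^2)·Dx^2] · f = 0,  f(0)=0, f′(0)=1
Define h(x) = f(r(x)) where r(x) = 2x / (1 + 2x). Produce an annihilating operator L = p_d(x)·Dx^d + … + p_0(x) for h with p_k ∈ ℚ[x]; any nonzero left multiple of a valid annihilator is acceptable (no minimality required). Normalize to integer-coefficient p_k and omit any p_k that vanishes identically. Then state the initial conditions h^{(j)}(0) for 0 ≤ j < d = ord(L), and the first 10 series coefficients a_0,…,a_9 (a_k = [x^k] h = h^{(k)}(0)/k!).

L = (4 + 16·x)·Dx + (1 + 4·x + 8·x^2)·Dx^2  (order 2).
h: a_k = 0, 2, -4, 16/3, 0, -128/5, 256/3, -1024/7, 0, 8192/9, …
ICs: h(0) = 0, h′(0) = 2.

f: a_k = 0, 1, 0, -1/3, 0, 1/5, 0, -1/7, 0, 1/9, …
f∘r: x↦r, Dx↦Dx/r' in L_f ⇒ L₀.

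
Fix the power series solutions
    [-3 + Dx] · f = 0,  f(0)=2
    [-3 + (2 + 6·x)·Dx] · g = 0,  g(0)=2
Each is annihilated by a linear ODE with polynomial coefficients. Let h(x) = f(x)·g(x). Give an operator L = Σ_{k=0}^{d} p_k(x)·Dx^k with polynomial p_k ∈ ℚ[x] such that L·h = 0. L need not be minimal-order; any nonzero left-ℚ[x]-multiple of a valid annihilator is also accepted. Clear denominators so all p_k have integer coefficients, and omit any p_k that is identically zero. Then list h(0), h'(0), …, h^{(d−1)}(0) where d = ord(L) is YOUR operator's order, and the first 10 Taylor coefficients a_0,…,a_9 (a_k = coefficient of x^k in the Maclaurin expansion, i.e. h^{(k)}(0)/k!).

L = (-9 - 18·x) + (2 + 6·x)·Dx  (order 1).
h: a_k = 4, 18, 63/2, 153/4, 891/32, 8667/320, -7209/1280, 818667/17920, -28832679/286720, 21591279/81920, …
ICs: h(0) = 4.

f: a_k = 2, 6, 9, 9, 27/4, 81/20, 81/40, 243/280, 729/2240, 243/2240, …
g: a_k = 2, 3, -9/4, 27/8, -405/64, 1701/128, -15309/512, 72171/1024, -2814669/16384, 14073345/32768, …
f·g: L₀ = L_f ⊗_s L_g, ord ≤ 1·1.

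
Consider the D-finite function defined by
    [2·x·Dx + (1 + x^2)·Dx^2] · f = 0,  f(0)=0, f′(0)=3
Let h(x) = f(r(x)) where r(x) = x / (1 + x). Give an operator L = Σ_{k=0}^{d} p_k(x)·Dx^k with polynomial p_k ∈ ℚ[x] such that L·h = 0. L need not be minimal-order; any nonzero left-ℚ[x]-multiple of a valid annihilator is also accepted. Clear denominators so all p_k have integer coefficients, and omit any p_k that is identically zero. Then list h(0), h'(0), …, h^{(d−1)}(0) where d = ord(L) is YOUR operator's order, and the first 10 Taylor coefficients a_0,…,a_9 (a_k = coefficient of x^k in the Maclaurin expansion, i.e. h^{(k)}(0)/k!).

L = (2 + 4·x)·Dx + (1 + 2·x + 2·x^2)·Dx^2  (order 2).
h: a_k = 0, 3, -3, 2, 0, -12/5, 4, -24/7, 0, 16/3, …
ICs: h(0) = 0, h′(0) = 3.

f: a_k = 0, 3, 0, -1, 0, 3/5, 0, -3/7, 0, 1/3, …
L₀ from L_f via x↦r, Dx↦r'^{-1}Dx.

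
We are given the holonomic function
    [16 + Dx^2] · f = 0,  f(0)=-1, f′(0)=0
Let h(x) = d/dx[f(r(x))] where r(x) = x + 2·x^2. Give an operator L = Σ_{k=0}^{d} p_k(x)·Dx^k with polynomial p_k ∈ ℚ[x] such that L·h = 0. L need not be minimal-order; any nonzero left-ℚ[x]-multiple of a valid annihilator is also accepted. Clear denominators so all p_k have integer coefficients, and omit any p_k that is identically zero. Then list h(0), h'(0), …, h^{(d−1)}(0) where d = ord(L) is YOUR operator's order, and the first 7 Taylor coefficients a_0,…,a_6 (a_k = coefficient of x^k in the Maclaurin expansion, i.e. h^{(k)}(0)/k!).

L = (64 + 256·x + 1536·x^2 + 4096·x^3 + 4096·x^4) + (-12 - 48·x)·Dx + (1 + 8·x + 16·x^2)·Dx^2  (order 2).
h: a_k = 0, 16, 96, 256/3, -1280/3, -22528/15, -28672/15, …
ICs: h(0) = 0, h′(0) = 16.

f: a_k = -1, 0, 8, 0, -32/3, 0, 256/45, …
f∘r: x↦r, Dx↦Dx/r' in L_f ⇒ L₀.
Differentiate: ansatz ord ≤ ord L₀ ⇒ L.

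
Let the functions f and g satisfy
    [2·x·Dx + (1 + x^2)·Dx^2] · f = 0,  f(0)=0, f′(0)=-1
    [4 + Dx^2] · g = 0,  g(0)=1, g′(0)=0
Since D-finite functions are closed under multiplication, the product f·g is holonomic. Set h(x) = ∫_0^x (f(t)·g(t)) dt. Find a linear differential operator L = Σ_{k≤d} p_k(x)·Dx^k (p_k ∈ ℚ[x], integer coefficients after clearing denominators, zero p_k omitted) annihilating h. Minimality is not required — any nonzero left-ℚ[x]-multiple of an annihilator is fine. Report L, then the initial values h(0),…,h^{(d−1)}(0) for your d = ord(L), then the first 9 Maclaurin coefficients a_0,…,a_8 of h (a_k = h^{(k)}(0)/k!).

f: a_k = 0, -1, 0, 1/3, 0, -1/5, 0, 1/7, 0, …
g: a_k = 1, 0, -2, 0, 2/3, 0, -4/45, 0, 2/315, …
h₀=f·g: eliminate ⇒ L₀, order ≤ 2·2.
h=∫h₀ ⇒ L = L₀·Dx.
L = (160 + 464·x^2 + 464·x^4 + 256·x^6 + 64·x^8)·Dx + (96·x + 224·x^3 + 192·x^5 + 64·x^7)·Dx^2 + (60 + 188·x^2 + 216·x^4 + 128·x^6 + 32·x^8)·Dx^3 + (24·x + 56·x^3 + 48·x^5 + 16·x^7)·Dx^4 + (5 + 18·x^2 + 25·x^4 + 16·x^6 + 4·x^8)·Dx^5  (order 5).
h: a_k = 0, 0, -1/2, 0, 7/12, 0, -23/90, 0, 269/2520, …
ICs: h(0) = 0, h′(0) = 0, h′′(0) = -1, h′′′(0) = 0, h′′′′(0) = 14.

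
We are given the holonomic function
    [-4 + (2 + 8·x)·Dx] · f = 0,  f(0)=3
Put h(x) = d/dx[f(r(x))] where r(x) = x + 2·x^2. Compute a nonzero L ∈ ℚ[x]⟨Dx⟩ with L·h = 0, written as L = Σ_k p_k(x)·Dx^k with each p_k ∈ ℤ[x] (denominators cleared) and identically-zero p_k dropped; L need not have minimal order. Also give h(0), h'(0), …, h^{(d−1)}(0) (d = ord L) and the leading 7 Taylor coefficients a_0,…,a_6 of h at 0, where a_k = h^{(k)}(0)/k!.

L = 2 + (-1 - 8·x - 24·x^2 - 32·x^3)·Dx  (order 1).
h: a_k = 6, 12, -36, 72, -60, -216, 1176, …
ICs: h(0) = 6.

f: a_k = 3, 6, -6, 12, -30, 84, -252, …
Change of var in L_f (x↦r) gives L₀.
Differentiate: ansatz ord ≤ ord L₀ ⇒ L.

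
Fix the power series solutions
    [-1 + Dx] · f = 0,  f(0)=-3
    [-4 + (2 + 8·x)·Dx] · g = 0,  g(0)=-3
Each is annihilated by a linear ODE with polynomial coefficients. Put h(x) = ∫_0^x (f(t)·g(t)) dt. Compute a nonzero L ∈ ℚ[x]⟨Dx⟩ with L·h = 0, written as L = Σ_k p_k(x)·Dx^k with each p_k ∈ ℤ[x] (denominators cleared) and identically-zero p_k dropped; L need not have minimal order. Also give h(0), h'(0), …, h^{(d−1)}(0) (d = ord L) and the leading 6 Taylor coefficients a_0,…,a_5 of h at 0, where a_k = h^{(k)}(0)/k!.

L = (-3 - 4·x)·Dx + (1 + 4·x)·Dx^2  (order 2).
h: a_k = 0, 9, 27/2, 3/2, 57/8, -477/40, …
ICs: h(0) = 0, h′(0) = 9.

f: a_k = -3, -3, -3/2, -1/2, -1/8, -1/40, …
g: a_k = -3, -6, 6, -12, 30, -84, …
Product ⇒ symmetric product L₀, ord ≤ 1.
h=∫h₀ ⇒ L = L₀·Dx.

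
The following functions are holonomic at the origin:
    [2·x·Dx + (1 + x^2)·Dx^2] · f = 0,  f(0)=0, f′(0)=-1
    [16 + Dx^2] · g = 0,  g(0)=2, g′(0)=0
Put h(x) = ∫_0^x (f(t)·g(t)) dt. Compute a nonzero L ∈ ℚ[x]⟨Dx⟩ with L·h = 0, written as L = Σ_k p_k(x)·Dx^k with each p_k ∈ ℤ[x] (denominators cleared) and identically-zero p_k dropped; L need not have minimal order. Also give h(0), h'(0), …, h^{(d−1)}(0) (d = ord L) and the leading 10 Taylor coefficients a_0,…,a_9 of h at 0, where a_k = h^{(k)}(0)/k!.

L = (5440 + 19136·x^2 + 25856·x^4 + 16384·x^6 + 4096·x^8)·Dx + (1152·x + 3200·x^3 + 3072·x^5 + 1024·x^7)·Dx^2 + (612 + 2252·x^2 + 3168·x^4 + 2048·x^6 + 512·x^8)·Dx^3 + (72·x + 200·x^3 + 192·x^5 + 64·x^7)·Dx^4 + (17 + 66·x^2 + 97·x^4 + 64·x^6 + 16·x^8)·Dx^5  (order 5).
h: a_k = 0, 0, -1, 0, 25/6, 0, -203/45, 0, 3461/1260, 0, …
ICs: h(0) = 0, h′(0) = 0, h′′(0) = -2, h′′′(0) = 0, h′′′′(0) = 100.

f: a_k = 0, -1, 0, 1/3, 0, -1/5, 0, 1/7, 0, -1/9, …
g: a_k = 2, 0, -16, 0, 64/3, 0, -512/45, 0, 1024/315, 0, …
L₀ := L_f ⊗_s L_g (sym. prod.), ord ≤ 4.
h=∫₀ˣh₀: take L = L₀·Dx.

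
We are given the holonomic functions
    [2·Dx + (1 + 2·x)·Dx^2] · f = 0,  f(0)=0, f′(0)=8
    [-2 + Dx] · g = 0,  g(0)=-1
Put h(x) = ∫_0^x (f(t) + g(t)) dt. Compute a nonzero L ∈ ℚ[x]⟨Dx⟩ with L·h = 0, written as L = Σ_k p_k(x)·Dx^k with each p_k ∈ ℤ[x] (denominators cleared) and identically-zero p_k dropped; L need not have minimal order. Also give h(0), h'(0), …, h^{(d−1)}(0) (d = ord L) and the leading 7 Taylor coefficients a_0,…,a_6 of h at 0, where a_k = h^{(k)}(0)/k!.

f: a_k = 0, 8, -8, 32/3, -16, 128/5, -128/3, …
g: a_k = -1, -2, -2, -4/3, -2/3, -4/15, -4/45, …
Weyl lclm of L_f,L_g ⇒ L₀ (ord ≤ 3).
Integrate: L := L₀·Dx.
L = (-6 - 4·x)·Dx^2 + (1 - 4·x - 4·x^2)·Dx^3 + (1 + 3·x + 2·x^2)·Dx^4  (order 4).
h: a_k = 0, -1, 3, -10/3, 7/3, -10/3, 38/9, …
ICs: h(0) = 0, h′(0) = -1, h′′(0) = 6, h′′′(0) = -20.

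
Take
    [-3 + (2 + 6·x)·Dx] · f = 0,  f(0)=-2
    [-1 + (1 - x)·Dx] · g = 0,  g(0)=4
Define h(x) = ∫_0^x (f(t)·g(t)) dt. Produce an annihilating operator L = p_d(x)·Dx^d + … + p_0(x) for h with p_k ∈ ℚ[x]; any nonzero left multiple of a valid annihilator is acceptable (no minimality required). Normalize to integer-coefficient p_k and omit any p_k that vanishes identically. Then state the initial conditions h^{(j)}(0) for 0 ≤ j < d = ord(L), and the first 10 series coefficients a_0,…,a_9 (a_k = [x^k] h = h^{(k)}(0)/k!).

f: a_k = -2, -3, 9/4, -27/8, 405/64, -1701/128, 15309/512, -72171/1024, 2814669/16384, -14073345/32768, …
g: a_k = 4, 4, 4, 4, 4, 4, 4, 4, 4, 4, …
h₀=f·g: eliminate ⇒ L₀, order ≤ 1·1.
h=∫₀ˣh₀: take L = L₀·Dx.
L = (5 + 3·x)·Dx + (-2 - 4·x + 6·x^2)·Dx^2  (order 2).
h: a_k = 0, -8, -10, -11/3, -49/8, 13/80, -1675/192, 8609/896, -54953/2048, 1935421/36864, …
ICs: h(0) = 0, h′(0) = -8.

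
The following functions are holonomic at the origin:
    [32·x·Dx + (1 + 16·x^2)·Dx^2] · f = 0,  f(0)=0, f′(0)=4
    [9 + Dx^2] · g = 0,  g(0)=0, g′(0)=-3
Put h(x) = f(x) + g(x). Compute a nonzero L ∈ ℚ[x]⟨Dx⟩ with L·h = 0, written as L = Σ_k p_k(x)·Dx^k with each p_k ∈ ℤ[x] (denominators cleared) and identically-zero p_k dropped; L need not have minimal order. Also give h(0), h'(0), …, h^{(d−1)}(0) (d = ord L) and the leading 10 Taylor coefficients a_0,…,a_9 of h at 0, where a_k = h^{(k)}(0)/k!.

f: a_k = 0, 4, 0, -64/3, 0, 1024/5, 0, -16384/7, 0, 262144/9, …
g: a_k = 0, -3, 0, 9/2, 0, -81/40, 0, 243/560, 0, -243/4480, …
L₀ := lclm(L_f,L_g); ord L₀ ≤ 2+2.
L = (-52704·x + 967680·x^3 + 663552·x^5)·Dx + (-207 + 13104·x^2 + 283392·x^4 + 331776·x^6)·Dx^2 + (-5856·x + 107520·x^3 + 73728·x^5)·Dx^3 + (-23 + 1456·x^2 + 31488·x^4 + 36864·x^6)·Dx^4  (order 4).
h: a_k = 0, 1, 0, -101/6, 0, 8111/40, 0, -187211/80, 0, 1174402933/40320, …
ICs: h(0) = 0, h′(0) = 1, h′′(0) = 0, h′′′(0) = -101.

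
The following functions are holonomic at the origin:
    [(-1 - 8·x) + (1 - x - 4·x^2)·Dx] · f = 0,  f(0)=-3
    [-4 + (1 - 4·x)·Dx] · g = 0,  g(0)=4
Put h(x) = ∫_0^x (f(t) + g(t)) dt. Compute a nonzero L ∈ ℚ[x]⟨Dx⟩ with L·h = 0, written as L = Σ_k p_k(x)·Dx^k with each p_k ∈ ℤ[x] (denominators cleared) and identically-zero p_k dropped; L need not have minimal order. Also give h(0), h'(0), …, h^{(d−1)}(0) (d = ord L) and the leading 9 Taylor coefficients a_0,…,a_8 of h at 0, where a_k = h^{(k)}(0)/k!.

f: a_k = -3, -3, -15, -27, -87, -195, -543, -1323, -3495, …
g: a_k = 4, 16, 64, 256, 1024, 4096, 16384, 65536, 262144, …
L₀ := lclm(L_f,L_g); ord L₀ ≤ 1+1.
Integrate: L := L₀·Dx.
L = (8 - 288·x + 384·x^2 - 512·x^3)·Dx + (22 - 8·x - 288·x^2 + 640·x^3 - 1024·x^4)·Dx^2 + (-3 + 23·x - 56·x^2 + 32·x^3 + 128·x^4 - 256·x^5)·Dx^3  (order 3).
h: a_k = 0, 1, 13/2, 49/3, 229/4, 937/5, 3901/6, 2263, 64213/8, …
ICs: h(0) = 0, h′(0) = 1, h′′(0) = 13.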